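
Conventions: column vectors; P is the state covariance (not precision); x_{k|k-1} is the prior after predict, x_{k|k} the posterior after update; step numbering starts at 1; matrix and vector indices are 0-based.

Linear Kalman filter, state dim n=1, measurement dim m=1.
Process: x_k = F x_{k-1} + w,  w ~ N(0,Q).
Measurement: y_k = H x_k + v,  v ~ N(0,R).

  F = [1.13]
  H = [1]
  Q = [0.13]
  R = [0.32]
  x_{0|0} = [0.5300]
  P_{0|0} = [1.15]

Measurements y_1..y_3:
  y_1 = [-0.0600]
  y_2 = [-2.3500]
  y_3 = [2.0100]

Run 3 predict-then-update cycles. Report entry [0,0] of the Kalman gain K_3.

K[0,0] = 0.5384

step 1: x^-=[0.5989]  P^-=[1.5984]  S=[1.9184]  K=[0.8332]  nu=[-0.6589]  x^+=[0.0499]  P^+=[0.2666]
step 2: x^-=[0.0564]  P^-=[0.4705]  S=[0.7905]  K=[0.5952]  nu=[-2.4064]  x^+=[-1.3758]  P^+=[0.1905]
step 3: x^-=[-1.5547]  P^-=[0.3732]  S=[0.6932]  K=[0.5384]  nu=[3.5647]  x^+=[0.3644]  P^+=[0.1723]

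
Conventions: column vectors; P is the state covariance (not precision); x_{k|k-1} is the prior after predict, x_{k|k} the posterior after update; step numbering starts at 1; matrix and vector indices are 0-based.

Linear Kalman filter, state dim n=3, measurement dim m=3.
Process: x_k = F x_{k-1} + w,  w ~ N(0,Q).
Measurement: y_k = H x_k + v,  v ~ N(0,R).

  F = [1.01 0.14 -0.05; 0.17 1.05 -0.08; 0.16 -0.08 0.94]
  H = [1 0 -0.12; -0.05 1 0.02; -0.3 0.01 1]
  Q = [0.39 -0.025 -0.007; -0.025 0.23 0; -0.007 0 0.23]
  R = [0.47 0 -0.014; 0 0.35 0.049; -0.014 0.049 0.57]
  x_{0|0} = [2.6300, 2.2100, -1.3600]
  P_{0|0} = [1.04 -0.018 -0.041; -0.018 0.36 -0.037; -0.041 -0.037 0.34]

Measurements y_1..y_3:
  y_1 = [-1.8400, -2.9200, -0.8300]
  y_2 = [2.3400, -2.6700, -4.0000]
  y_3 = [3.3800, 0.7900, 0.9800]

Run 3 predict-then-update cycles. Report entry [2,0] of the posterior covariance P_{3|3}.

P_post[2,0] = 0.0791

step 1: x^-=[3.0337, 2.8764, -1.0344]  P^-=[1.4584 0.1943 0.0985; 0.1943 0.6600 -0.0731; 0.0985 -0.0731 0.5530]  S=[1.9127 0.1314 -0.4138; 0.1314 0.9913 -0.0485; -0.4138 -0.0485 1.1926]  K=[0.7500 0.0240 -0.0214; 0.0485 0.6451 -0.0616; 0.1246 -0.0606 0.4791]  nu=[-4.9978, -5.6240, 1.0857]  x^+=[-0.8729, -1.0610, -0.7961]  P^+=[0.3633 0.0238 0.0872; 0.0238 0.2239 0.0007; 0.0872 0.0007 0.2945]
step 2: x^-=[-0.9904, -1.1987, -0.8031]  P^-=[0.7636 0.0894 0.1162; 0.0894 0.4953 -0.0139; 0.1162 -0.0139 0.5265]  S=[1.2133 0.0546 -0.1850; 0.0546 0.8377 0.0287; -0.1850 0.0287 1.0948]  K=[0.6170 0.0236 0.0013; 0.0425 0.5842 -0.0408; 0.1168 -0.0346 0.4696]  nu=[3.2340, -1.5047, -3.4820]  x^+=[0.9649, -1.7983, -2.0084]  P^+=[0.2999 0.0217 0.0830; 0.0217 0.2034 0.0093; 0.0830 0.0093 0.2892]
step 3: x^-=[0.8232, -1.5635, -1.5896]  P^-=[0.6983 0.0730 0.1038; 0.0730 0.4687 -0.0059; 0.1038 -0.0059 0.5175]  S=[1.1508 0.0403 -0.1774; 0.0403 0.8129 0.0408; -0.1774 0.0408 1.0876]  K=[0.5952 0.0200 -0.0002; 0.0384 0.5718 -0.0365; 0.1091 -0.0297 0.4661]  nu=[2.3661, 2.4265, 2.8322]  x^+=[2.2793, -0.1883, -0.0838]  P^+=[0.2892 0.0199 0.0791; 0.0199 0.1991 0.0107; 0.0791 0.0107 0.2863]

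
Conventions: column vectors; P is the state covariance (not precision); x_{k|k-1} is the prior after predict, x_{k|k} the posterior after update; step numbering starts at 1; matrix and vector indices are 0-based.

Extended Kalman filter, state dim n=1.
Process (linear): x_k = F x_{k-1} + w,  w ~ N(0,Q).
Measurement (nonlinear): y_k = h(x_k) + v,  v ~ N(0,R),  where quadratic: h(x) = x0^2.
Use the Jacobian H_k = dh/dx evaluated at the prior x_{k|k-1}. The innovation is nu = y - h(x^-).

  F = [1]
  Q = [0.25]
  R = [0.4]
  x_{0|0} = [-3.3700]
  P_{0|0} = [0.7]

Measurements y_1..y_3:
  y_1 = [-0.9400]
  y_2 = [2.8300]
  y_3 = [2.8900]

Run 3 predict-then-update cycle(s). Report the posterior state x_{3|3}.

x_post = [-1.6969]

step 1: x^-=[-3.3700]  P^-=[0.9500]  H_jac=[-6.7400]  S=[43.5562]  K=[-0.1470]  nu=[-12.2969]  x^+=[-1.5623]  P^+=[0.0087]
step 2: x^-=[-1.5623]  P^-=[0.2587]  H_jac=[-3.1246]  S=[2.9259]  K=[-0.2763]  nu=[0.3893]  x^+=[-1.6698]  P^+=[0.0354]
step 3: x^-=[-1.6698]  P^-=[0.2854]  H_jac=[-3.3397]  S=[3.5828]  K=[-0.2660]  nu=[0.1016]  x^+=[-1.6969]  P^+=[0.0319]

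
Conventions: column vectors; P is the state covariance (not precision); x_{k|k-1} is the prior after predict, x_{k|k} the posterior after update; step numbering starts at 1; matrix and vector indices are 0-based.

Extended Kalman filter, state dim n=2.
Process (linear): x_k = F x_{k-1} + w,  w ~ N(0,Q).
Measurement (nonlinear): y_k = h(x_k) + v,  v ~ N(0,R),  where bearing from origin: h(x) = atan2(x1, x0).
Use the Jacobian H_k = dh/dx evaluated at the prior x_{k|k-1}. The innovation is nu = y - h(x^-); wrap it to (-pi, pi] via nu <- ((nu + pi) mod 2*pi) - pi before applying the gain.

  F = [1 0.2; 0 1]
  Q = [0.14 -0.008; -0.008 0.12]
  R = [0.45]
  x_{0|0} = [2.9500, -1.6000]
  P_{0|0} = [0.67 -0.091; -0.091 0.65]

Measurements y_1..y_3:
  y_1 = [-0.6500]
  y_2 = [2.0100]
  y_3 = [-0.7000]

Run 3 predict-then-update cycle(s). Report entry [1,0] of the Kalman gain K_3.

K[1,0] = 0.4766

step 1: x^-=[2.6300, -1.6000]  P^-=[0.7996 0.0310; 0.0310 0.7700]  H_jac=[0.1688 0.2775]  S=[0.5350]  K=[0.2684; 0.4092]  nu=[-0.1035]  x^+=[2.6022, -1.6423]  P^+=[0.7611 -0.0278; -0.0278 0.6804]
step 2: x^-=[2.2738, -1.6423]  P^-=[0.9172 0.1003; 0.1003 0.8004]  H_jac=[0.2088 0.2890]  S=[0.5689]  K=[0.3875; 0.4434]  nu=[2.6355]  x^+=[3.2950, -0.4737]  P^+=[0.8317 0.0026; 0.0026 0.6886]
step 3: x^-=[3.2003, -0.4737]  P^-=[1.0003 0.1323; 0.1323 0.8086]  H_jac=[0.0453 0.3058]  S=[0.5313]  K=[0.1613; 0.4766]  nu=[-0.5531]  x^+=[3.1111, -0.7373]  P^+=[0.9865 0.0914; 0.0914 0.6879]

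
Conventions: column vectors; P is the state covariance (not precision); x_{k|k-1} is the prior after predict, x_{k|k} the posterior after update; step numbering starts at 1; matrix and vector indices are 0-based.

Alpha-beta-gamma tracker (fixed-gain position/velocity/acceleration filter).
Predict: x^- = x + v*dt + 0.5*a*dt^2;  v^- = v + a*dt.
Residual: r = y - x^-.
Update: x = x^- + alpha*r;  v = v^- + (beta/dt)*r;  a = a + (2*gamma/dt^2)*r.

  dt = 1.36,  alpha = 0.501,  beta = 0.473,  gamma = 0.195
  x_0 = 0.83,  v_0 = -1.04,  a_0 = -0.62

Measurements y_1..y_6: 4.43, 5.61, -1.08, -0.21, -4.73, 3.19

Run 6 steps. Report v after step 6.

step 1: x_pred=-1.1578  r=5.5878  x^+=1.6417  v^+=0.0602  a^+=0.5582
step 2: x_pred=2.2398  r=3.3702  x^+=3.9283  v^+=1.9915  a^+=1.2688
step 3: x_pred=7.8101  r=-8.8901  x^+=3.3562  v^+=0.6252  a^+=-0.6057
step 4: x_pred=3.6463  r=-3.8563  x^+=1.7143  v^+=-1.5398  a^+=-1.4188
step 5: x_pred=-1.6919  r=-3.0381  x^+=-3.2140  v^+=-4.5260  a^+=-2.0594
step 6: x_pred=-11.2739  r=14.4639  x^+=-4.0275  v^+=-2.2964  a^+=0.9904

v_post = -2.2964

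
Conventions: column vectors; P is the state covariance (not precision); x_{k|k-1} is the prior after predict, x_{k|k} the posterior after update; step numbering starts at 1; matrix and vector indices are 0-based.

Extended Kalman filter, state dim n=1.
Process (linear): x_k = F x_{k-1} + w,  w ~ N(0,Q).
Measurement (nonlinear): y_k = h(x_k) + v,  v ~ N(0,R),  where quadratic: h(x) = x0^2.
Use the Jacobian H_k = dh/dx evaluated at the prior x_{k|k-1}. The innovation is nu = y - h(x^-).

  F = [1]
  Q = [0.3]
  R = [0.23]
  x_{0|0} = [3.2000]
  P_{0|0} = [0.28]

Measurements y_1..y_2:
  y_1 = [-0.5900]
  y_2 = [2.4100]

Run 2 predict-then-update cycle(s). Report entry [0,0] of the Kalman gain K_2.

step 1: x^-=[3.2000]  P^-=[0.5800]  H_jac=[6.4000]  S=[23.9868]  K=[0.1548]  nu=[-10.8300]  x^+=[1.5240]  P^+=[0.0056]
step 2: x^-=[1.5240]  P^-=[0.3056]  H_jac=[3.0481]  S=[3.0689]  K=[0.3035]  nu=[0.0873]  x^+=[1.5505]  P^+=[0.0229]

K[0,0] = 0.3035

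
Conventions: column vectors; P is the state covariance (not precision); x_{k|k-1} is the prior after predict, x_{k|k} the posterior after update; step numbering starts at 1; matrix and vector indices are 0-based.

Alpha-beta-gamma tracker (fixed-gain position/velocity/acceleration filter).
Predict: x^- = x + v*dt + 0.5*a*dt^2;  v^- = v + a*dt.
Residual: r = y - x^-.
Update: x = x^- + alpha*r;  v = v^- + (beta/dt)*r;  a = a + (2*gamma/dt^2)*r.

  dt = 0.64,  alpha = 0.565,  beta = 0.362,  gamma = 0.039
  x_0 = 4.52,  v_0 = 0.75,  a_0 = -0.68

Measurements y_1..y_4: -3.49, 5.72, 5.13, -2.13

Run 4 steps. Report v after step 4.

step 1: x_pred=4.8607  r=-8.3507  x^+=0.1426  v^+=-4.4086  a^+=-2.2702
step 2: x_pred=-3.1439  r=8.8639  x^+=1.8642  v^+=-0.8479  a^+=-0.5823
step 3: x_pred=1.2023  r=3.9277  x^+=3.4215  v^+=1.0010  a^+=0.1657
step 4: x_pred=4.0960  r=-6.2260  x^+=0.5783  v^+=-2.4145  a^+=-1.0200

v_post = -2.4145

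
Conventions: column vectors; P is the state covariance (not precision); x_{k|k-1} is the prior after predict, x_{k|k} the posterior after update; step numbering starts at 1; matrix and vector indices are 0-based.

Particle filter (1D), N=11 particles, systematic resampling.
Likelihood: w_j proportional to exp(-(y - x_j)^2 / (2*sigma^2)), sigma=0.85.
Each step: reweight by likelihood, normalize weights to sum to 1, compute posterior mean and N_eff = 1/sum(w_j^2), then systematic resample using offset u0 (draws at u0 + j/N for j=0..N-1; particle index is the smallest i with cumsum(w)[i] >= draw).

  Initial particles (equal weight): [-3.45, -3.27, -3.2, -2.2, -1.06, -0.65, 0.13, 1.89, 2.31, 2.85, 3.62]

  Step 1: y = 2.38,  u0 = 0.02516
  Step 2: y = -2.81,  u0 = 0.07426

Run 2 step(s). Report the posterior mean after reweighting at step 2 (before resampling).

step 1: w=[0.0000, 0.0000, 0.0000, 0.0000, 0.0001, 0.0006, 0.0098, 0.2751, 0.3237, 0.2787, 0.1121]  mean=2.4685  Neff=3.6929  idx=[7, 7, 7, 8, 8, 8, 8, 9, 9, 9, 10]
step 2: w=[0.3093, 0.3093, 0.3093, 0.0178, 0.0178, 0.0178, 0.0178, 0.0003, 0.0003, 0.0003, 0.0000]  mean=1.9208  Neff=3.4698  idx=[0, 0, 0, 1, 1, 1, 2, 2, 2, 2, 6]

post_mean = 1.9208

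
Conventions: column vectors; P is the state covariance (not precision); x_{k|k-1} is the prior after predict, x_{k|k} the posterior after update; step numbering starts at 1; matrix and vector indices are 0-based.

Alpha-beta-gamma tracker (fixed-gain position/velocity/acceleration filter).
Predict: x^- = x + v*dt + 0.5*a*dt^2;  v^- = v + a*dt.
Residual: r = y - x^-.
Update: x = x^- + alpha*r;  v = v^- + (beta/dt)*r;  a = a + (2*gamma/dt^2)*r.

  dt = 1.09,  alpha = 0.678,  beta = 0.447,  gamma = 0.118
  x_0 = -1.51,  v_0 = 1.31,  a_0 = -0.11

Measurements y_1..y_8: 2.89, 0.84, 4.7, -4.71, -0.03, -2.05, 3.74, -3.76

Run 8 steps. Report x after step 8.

x_post = -1.6473

step 1: x_pred=-0.1474  r=3.0374  x^+=1.9119  v^+=2.4357  a^+=0.4933
step 2: x_pred=4.8600  r=-4.0200  x^+=2.1344  v^+=1.3249  a^+=-0.3052
step 3: x_pred=3.3973  r=1.3027  x^+=4.2805  v^+=1.5265  a^+=-0.0464
step 4: x_pred=5.9169  r=-10.6269  x^+=-1.2881  v^+=-2.8821  a^+=-2.1573
step 5: x_pred=-5.7111  r=5.6811  x^+=-1.8593  v^+=-2.9037  a^+=-1.0288
step 6: x_pred=-5.6355  r=3.5855  x^+=-3.2045  v^+=-2.5547  a^+=-0.3166
step 7: x_pred=-6.1773  r=9.9173  x^+=0.5466  v^+=1.1672  a^+=1.6533
step 8: x_pred=2.8010  r=-6.5610  x^+=-1.6473  v^+=0.2787  a^+=0.3501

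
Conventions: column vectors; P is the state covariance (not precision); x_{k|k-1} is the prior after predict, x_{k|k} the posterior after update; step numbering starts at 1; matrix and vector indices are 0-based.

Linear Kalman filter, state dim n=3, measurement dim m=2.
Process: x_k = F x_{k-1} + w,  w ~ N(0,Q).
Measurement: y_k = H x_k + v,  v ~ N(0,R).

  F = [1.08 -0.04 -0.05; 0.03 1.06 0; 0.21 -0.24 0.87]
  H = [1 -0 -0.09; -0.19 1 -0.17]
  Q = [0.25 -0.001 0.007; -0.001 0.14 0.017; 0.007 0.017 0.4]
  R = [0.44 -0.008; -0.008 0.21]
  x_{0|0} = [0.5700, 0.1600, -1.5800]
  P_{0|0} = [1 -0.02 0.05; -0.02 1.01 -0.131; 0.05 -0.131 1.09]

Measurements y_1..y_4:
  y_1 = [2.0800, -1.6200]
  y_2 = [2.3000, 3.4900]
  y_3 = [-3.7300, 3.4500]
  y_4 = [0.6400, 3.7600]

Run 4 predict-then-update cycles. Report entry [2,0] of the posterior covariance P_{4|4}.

step 1: x^-=[0.6882, 0.1867, -1.2933]  P^-=[1.4165 -0.0274 0.2509; -0.0274 1.2745 -0.3575; 0.2509 -0.3575 1.4023]  S=[1.8227 -0.2893; -0.2893 1.7243]  K=[0.7536 -0.0703; 0.1294 0.7991; 0.0094 -0.3716]  nu=[1.2754, -1.8958]  x^+=[1.7826, -1.1632, -0.5768]  P^+=[0.3422 0.0632 0.1117; 0.0632 0.2027 0.1406; 0.1117 0.1406 1.1620]
step 2: x^-=[2.0006, -1.1795, 0.1517]  P^-=[0.6354 0.0662 0.1197; 0.0662 0.3721 0.1138; 0.1197 0.1138 1.2820]  S=[1.0643 -0.0715; -0.0715 0.5860]  K=[0.5831 -0.0567; 0.0923 0.5918; -0.0106 -0.2178]  nu=[0.3131, 5.0754]  x^+=[1.8954, 1.8529, -0.9569]  P^+=[0.2669 0.0528 0.1100; 0.0528 0.1656 0.1885; 0.1100 0.1885 1.2544]
step 3: x^-=[2.0208, 2.0210, -0.8792]  P^-=[0.5491 0.0509 0.0983; 0.0509 0.3297 0.1646; 0.0983 0.1646 1.3269]  S=[0.9821 -0.0710; -0.0710 0.5289]  K=[0.5458 -0.0594; 0.0774 0.5625; -0.0327 -0.1549]  nu=[-5.8299, 1.6635]  x^+=[-1.2597, 2.5056, -0.9463]  P^+=[0.2501 0.0485 0.1051; 0.0485 0.1626 0.2111; 0.1051 0.2111 1.3139]
step 4: x^-=[-1.4134, 2.6181, -1.6891]  P^-=[0.5305 0.0444 0.0880; 0.0444 0.3260 0.1850; 0.0880 0.1850 1.3602]  S=[0.9657 -0.0737; -0.0737 0.5204]  K=[0.5365 -0.0612; 0.0715 0.5600; -0.0454 -0.1273]  nu=[1.9014, 0.5862]  x^+=[-0.4292, 3.0822, -1.8501]  P^+=[0.2458 0.0470 0.1026; 0.0470 0.1638 0.2227; 0.1026 0.2227 1.3507]

P_post[2,0] = 0.1026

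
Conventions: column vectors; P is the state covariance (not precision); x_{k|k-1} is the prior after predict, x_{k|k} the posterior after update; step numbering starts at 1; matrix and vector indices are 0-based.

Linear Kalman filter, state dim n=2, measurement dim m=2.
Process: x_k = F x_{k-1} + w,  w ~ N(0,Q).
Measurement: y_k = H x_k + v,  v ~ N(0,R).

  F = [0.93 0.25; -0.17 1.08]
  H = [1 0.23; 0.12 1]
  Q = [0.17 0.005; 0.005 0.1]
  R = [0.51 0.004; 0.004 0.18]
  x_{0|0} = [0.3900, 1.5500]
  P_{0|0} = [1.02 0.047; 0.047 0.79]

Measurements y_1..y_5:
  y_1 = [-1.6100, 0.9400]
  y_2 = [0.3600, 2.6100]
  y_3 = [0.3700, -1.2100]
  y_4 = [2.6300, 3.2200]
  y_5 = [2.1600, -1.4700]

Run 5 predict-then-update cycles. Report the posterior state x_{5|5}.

x_post = [1.7112, -0.1425]

step 1: x^-=[0.7502, 1.6077]  P^-=[1.1234 0.1022; 0.1022 1.0337]  S=[1.7351 0.4816; 0.4816 1.2544]  K=[0.6811 -0.0725; -0.0397 0.8491]  nu=[-2.7300, -0.7577]  x^+=[-1.0543, 1.0728]  P^+=[0.3594 -0.0535; -0.0535 0.1591]
step 2: x^-=[-0.7123, 1.3379]  P^-=[0.4659 -0.0603; -0.0603 0.3156]  S=[0.9649 0.0705; 0.0705 0.4878]  K=[0.4742 -0.0775; -0.0338 0.6370]  nu=[0.7646, 1.3576]  x^+=[-0.4550, 2.1768]  P^+=[0.2512 -0.0422; -0.0422 0.1196]
step 3: x^-=[0.1210, 2.4283]  P^-=[0.3751 -0.0430; -0.0430 0.2622]  S=[0.8792 0.0651; 0.0651 0.4373]  K=[0.4197 -0.0580; -0.0241 0.5915]  nu=[-0.3095, -3.6528]  x^+=[0.2028, 0.2753]  P^+=[0.2220 -0.0354; -0.0354 0.1106]
step 4: x^-=[0.2574, 0.2628]  P^-=[0.3524 -0.0343; -0.0343 0.2484]  S=[0.8598 0.0682; 0.0682 0.4253]  K=[0.4044 -0.0460; -0.0192 0.5776]  nu=[2.3121, 2.9263]  x^+=[1.0578, 1.9085]  P^+=[0.2135 -0.0323; -0.0323 0.1078]
step 5: x^-=[1.4609, 1.8814]  P^-=[0.3464 -0.0307; -0.0307 0.2437]  S=[0.8551 0.0701; 0.0701 0.4213]  K=[0.4001 -0.0408; -0.0173 0.5726]  nu=[0.2664, -3.5267]  x^+=[1.7112, -0.1425]  P^+=[0.2110 -0.0311; -0.0311 0.1067]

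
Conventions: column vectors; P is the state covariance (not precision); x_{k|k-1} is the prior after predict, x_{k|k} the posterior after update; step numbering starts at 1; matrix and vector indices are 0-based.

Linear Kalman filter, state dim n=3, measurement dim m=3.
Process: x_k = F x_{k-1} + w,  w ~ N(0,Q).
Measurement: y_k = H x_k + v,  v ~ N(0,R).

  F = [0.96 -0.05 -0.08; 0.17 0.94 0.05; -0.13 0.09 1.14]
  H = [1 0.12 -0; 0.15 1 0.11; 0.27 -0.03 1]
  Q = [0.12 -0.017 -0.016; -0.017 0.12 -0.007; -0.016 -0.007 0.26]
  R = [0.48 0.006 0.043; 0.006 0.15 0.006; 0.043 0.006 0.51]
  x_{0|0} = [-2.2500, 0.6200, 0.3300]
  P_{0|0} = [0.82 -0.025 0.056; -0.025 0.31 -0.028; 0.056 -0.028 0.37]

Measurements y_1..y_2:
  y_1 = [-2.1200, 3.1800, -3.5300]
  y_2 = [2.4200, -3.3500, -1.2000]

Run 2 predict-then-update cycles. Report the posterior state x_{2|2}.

step 1: x^-=[-2.2174, 0.2168, 0.7245]  P^-=[0.8724 0.0825 -0.0921; 0.0825 0.4089 0.0052; -0.0921 0.0052 0.7355]  S=[1.3781 0.2599 0.1858; 0.2599 0.6103 0.1205; 0.1858 0.1205 1.2580]  K=[0.6264 0.0637 0.0134; -0.0324 0.7152 -0.0516; -0.1581 0.0710 0.5813]  nu=[0.0714, 3.2161, -3.6493]  x^+=[-2.0170, 2.7031, -1.1796]  P^+=[0.3049 -0.0270 -0.0490; -0.0270 0.1122 -0.0128; -0.0490 -0.0128 0.3029]
step 2: x^-=[-1.9771, 2.1390, -0.8392]  P^-=[0.4132 0.0015 -0.1380; 0.0015 0.2181 -0.0070; -0.1380 -0.0070 0.6722]  S=[0.8967 0.0804 0.0150; 0.0804 0.3799 0.0587; 0.0150 0.0587 1.1385]  K=[0.4584 0.0349 -0.0311; -0.0208 0.5835 -0.0414; -0.1705 0.0717 0.5565]  nu=[4.1404, -5.1001, 0.2372]  x^+=[-0.2646, -0.9326, -1.7791]  P^+=[0.2212 -0.0192 -0.0562; -0.0192 0.0912 -0.0106; -0.0562 -0.0106 0.2918]

x_post = [-0.2646, -0.9326, -1.7791]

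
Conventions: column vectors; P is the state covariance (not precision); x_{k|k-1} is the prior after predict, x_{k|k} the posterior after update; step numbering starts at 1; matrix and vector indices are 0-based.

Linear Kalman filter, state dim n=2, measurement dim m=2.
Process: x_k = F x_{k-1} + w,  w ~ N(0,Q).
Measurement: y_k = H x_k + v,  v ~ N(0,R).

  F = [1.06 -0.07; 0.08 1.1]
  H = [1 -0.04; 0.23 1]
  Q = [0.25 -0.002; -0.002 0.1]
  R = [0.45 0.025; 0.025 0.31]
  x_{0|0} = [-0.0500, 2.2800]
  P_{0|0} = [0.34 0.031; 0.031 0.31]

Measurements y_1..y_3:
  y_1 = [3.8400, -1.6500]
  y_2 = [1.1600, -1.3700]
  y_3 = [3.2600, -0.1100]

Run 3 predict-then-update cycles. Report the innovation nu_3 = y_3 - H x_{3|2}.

innov = [1.6822, 0.4800]

step 1: x^-=[-0.2126, 2.5040]  P^-=[0.6289 0.0389; 0.0389 0.4827]  S=[1.0766 0.1889; 0.1889 0.8439]  K=[0.5668 0.0907; -0.0874 0.6022]  nu=[4.1528, -4.1051]  x^+=[1.7692, -0.3313]  P^+=[0.2567 -0.0168; -0.0168 0.1884]
step 2: x^-=[1.8986, -0.2228]  P^-=[0.5418 -0.0142; -0.0142 0.3266]  S=[0.9935 0.1225; 0.1225 0.6587]  K=[0.5376 0.0677; -0.0900 0.5076]  nu=[-0.7475, -1.5838]  x^+=[1.3895, -0.9595]  P^+=[0.2428 -0.0214; -0.0214 0.1600]
step 3: x^-=[1.5401, -0.9443]  P^-=[0.5267 -0.0186; -0.0186 0.2914]  S=[0.9787 0.1161; 0.1161 0.6207]  K=[0.5311 0.0659; -0.0877 0.4790]  nu=[1.6822, 0.4800]  x^+=[2.4652, -0.8619]  P^+=[0.2398 -0.0214; -0.0214 0.1512]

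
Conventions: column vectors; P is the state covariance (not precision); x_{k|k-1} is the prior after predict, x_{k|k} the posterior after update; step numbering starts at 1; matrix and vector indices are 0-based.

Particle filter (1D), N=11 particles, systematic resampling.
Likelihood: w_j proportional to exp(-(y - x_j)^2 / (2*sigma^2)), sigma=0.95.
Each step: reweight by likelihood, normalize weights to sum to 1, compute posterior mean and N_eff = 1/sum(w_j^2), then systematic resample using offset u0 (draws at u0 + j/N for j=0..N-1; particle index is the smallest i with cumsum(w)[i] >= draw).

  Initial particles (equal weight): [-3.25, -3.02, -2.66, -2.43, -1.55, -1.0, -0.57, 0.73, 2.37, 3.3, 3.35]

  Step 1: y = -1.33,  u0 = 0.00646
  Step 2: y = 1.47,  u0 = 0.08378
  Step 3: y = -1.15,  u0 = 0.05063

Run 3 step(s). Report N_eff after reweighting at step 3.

step 1: w=[0.0328, 0.0519, 0.0948, 0.1292, 0.2459, 0.2378, 0.1834, 0.0241, 0.0001, 0.0000, 0.0000]  mean=-1.5350  Neff=5.5344  idx=[0, 2, 3, 3, 4, 4, 4, 5, 5, 6, 6]
step 2: w=[0.0000, 0.0003, 0.0008, 0.0008, 0.0223, 0.0223, 0.0223, 0.1186, 0.1186, 0.3472, 0.3472]  mean=-0.7408  Neff=3.6950  idx=[7, 7, 8, 9, 9, 9, 9, 10, 10, 10, 10]
step 3: w=[0.1028, 0.1028, 0.1028, 0.0864, 0.0864, 0.0864, 0.0864, 0.0864, 0.0864, 0.0864, 0.0864]  mean=-0.7027  Neff=10.9293  idx=[0, 1, 2, 3, 4, 5, 6, 7, 8, 9, 10]

N_eff = 10.9293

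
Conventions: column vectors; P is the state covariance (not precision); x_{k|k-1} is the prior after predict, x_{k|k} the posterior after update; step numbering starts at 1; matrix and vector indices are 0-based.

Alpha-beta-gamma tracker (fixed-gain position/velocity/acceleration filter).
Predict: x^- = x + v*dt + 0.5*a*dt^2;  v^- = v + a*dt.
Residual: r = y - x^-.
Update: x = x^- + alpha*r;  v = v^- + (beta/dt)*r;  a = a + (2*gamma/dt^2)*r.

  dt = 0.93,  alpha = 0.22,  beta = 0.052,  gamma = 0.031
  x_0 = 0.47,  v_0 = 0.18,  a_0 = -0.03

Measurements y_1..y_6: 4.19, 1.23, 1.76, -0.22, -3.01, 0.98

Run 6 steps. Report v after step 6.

v_post = -0.2353

step 1: x_pred=0.6244  r=3.5656  x^+=1.4089  v^+=0.3515  a^+=0.2256
step 2: x_pred=1.8333  r=-0.6033  x^+=1.7006  v^+=0.5275  a^+=0.1824
step 3: x_pred=2.2700  r=-0.5100  x^+=2.1578  v^+=0.6686  a^+=0.1458
step 4: x_pred=2.8427  r=-3.0627  x^+=2.1689  v^+=0.6329  a^+=-0.0738
step 5: x_pred=2.7256  r=-5.7356  x^+=1.4638  v^+=0.2437  a^+=-0.4849
step 6: x_pred=1.4807  r=-0.5007  x^+=1.3705  v^+=-0.2353  a^+=-0.5208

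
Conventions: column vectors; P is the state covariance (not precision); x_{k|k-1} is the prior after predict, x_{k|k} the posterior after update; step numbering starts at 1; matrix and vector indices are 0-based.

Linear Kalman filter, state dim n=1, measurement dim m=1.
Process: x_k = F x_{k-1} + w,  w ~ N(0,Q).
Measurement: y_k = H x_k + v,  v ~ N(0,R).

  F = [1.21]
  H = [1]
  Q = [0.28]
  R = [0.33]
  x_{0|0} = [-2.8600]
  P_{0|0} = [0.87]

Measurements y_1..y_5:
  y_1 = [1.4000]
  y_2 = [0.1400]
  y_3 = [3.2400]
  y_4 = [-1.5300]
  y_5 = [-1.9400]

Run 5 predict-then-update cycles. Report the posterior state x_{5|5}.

step 1: x^-=[-3.4606]  P^-=[1.5538]  S=[1.8838]  K=[0.8248]  nu=[4.8606]  x^+=[0.5485]  P^+=[0.2722]
step 2: x^-=[0.6637]  P^-=[0.6785]  S=[1.0085]  K=[0.6728]  nu=[-0.5237]  x^+=[0.3114]  P^+=[0.2220]
step 3: x^-=[0.3767]  P^-=[0.6051]  S=[0.9351]  K=[0.6471]  nu=[2.8633]  x^+=[2.2295]  P^+=[0.2135]
step 4: x^-=[2.6977]  P^-=[0.5926]  S=[0.9226]  K=[0.6423]  nu=[-4.2277]  x^+=[-0.0179]  P^+=[0.2120]
step 5: x^-=[-0.0216]  P^-=[0.5903]  S=[0.9203]  K=[0.6414]  nu=[-1.9184]  x^+=[-1.2521]  P^+=[0.2117]

x_post = [-1.2521]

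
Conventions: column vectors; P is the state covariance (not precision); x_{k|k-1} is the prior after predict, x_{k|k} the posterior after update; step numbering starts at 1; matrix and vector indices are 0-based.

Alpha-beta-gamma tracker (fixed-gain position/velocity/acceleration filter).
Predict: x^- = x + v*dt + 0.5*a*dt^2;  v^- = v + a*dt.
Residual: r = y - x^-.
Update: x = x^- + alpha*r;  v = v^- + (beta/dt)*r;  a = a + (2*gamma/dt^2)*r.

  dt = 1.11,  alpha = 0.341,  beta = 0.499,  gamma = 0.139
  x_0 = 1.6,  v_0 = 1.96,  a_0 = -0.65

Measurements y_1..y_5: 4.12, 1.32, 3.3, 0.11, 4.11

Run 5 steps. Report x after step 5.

step 1: x_pred=3.3752  r=0.7448  x^+=3.6292  v^+=1.5733  a^+=-0.4819
step 2: x_pred=5.0787  r=-3.7587  x^+=3.7970  v^+=-0.6513  a^+=-1.3300
step 3: x_pred=2.2546  r=1.0454  x^+=2.6111  v^+=-1.6577  a^+=-1.0941
step 4: x_pred=0.0970  r=0.0130  x^+=0.1014  v^+=-2.8664  a^+=-1.0912
step 5: x_pred=-3.7525  r=7.8625  x^+=-1.0714  v^+=-0.5430  a^+=0.6828

x_post = -1.0714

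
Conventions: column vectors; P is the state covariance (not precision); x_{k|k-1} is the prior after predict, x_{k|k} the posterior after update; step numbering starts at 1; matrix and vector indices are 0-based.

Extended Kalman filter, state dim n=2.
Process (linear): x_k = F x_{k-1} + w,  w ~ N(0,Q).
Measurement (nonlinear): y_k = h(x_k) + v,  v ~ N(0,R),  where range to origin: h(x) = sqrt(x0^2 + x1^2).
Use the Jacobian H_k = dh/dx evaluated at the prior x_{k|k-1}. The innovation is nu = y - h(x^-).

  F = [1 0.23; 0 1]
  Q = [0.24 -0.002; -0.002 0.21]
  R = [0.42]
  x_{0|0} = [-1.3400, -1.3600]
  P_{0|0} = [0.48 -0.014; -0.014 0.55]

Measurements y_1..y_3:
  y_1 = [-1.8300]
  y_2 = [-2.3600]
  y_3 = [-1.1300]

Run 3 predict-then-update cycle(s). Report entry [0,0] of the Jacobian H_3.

step 1: x^-=[-1.6528, -1.3600]  P^-=[0.7427 0.1105; 0.1105 0.7600]  H_jac=[-0.7722 -0.6354]  S=[1.2781]  K=[-0.5036; -0.4446]  nu=[-3.9704]  x^+=[0.3468, 0.4052]  P^+=[0.4185 -0.1757; -0.1757 0.5074]
step 2: x^-=[0.4400, 0.4052]  P^-=[0.6045 -0.0610; -0.0610 0.7174]  H_jac=[0.7356 0.6774]  S=[1.0155]  K=[0.3972; 0.4344]  nu=[-2.9582]  x^+=[-0.7350, -0.8797]  P^+=[0.4443 -0.2362; -0.2362 0.5258]
step 3: x^-=[-0.9373, -0.8797]  P^-=[0.6035 -0.1173; -0.1173 0.7358]  H_jac=[-0.7292 -0.6843]  S=[0.9684]  K=[-0.3715; -0.4317]  nu=[-2.4155]  x^+=[-0.0399, 0.1630]  P^+=[0.4698 -0.2726; -0.2726 0.5553]

H_jac[0,0] = -0.7292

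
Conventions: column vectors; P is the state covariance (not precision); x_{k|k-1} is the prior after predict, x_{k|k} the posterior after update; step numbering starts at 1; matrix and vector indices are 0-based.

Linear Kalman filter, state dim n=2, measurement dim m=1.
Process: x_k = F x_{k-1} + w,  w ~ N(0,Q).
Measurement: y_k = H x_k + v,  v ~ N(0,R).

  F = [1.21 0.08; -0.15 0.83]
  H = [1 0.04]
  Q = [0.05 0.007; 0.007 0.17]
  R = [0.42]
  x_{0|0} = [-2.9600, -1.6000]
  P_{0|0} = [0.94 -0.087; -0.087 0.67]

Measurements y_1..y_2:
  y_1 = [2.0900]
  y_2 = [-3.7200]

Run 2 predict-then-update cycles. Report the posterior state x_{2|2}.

x_post = [-1.6474, -1.0880]

step 1: x^-=[-3.7096, -0.8840]  P^-=[1.4137 -0.2055; -0.2055 0.6744]  S=[1.8183]  K=[0.7729; -0.0982]  nu=[5.8350]  x^+=[0.8005, -1.4567]  P^+=[0.3273 -0.0675; -0.0675 0.6569]
step 2: x^-=[0.8521, -1.3292]  P^-=[0.5204 -0.0758; -0.0758 0.6467]  S=[0.9354]  K=[0.5531; -0.0534]  nu=[-4.5189]  x^+=[-1.6474, -1.0880]  P^+=[0.2342 -0.0482; -0.0482 0.6440]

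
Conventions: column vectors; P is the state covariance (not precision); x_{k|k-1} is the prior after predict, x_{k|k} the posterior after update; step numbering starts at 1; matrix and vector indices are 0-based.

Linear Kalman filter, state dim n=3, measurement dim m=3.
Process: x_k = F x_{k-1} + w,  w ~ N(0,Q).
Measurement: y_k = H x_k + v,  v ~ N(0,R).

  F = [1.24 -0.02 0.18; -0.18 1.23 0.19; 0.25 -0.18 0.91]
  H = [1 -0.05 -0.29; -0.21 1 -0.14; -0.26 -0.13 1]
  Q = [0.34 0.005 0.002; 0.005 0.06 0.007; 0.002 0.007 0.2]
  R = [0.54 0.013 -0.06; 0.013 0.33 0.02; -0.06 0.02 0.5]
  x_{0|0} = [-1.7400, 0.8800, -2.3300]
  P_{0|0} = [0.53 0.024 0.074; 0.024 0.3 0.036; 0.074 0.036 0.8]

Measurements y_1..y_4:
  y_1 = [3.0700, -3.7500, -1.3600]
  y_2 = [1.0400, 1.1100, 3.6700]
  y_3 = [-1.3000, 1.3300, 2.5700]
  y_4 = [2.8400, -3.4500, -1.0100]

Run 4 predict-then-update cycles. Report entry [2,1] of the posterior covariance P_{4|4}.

step 1: x^-=[-2.5946, 0.9529, -2.7137]  P^-=[1.2126 -0.0338 0.3780; -0.0338 0.5611 0.0937; 0.3780 0.0937 0.9250]  S=[1.6186 -0.3226 -0.2306; -0.3226 0.9728 -0.0786; -0.2306 -0.0786 1.2933]  K=[0.6843 -0.1104 0.1672; 0.0753 0.6014 0.0728; 0.1557 -0.0137 0.6568]  nu=[4.9253, -5.6277, 0.8030]  x^+=[1.5310, -2.0023, -1.3422]  P^+=[0.4078 0.0835 0.1572; 0.0835 0.2318 0.0957; 0.1572 0.0957 0.3721]
step 2: x^-=[1.6969, -2.9934, -0.4783]  P^-=[1.0445 0.1014 0.3508; 0.1014 0.4344 0.1156; 0.3508 0.1156 0.5738]  S=[1.4236 -0.1628 -0.1312; -0.1628 0.7674 -0.0265; -0.1312 -0.0265 0.9461]  K=[0.6653 -0.0710 0.1601; 0.1001 0.5407 0.0637; 0.1738 0.0048 0.5184]  nu=[-0.9453, 4.3928, 4.2003]  x^+=[1.4282, -0.4453, 1.5560]  P^+=[0.3982 0.0936 0.1544; 0.0936 0.2131 0.0887; 0.1544 0.0887 0.3005]
step 3: x^-=[2.0599, -0.5091, 1.8532]  P^-=[1.0257 0.1150 0.3307; 0.1150 0.3956 0.1040; 0.3307 0.1040 0.5134]  S=[1.4096 -0.1407 -0.1321; -0.1407 0.7229 -0.0256; -0.1321 -0.0256 0.8982]  K=[0.6628 -0.0686 0.1502; 0.1028 0.5156 0.0550; 0.1707 -0.0012 0.4859]  nu=[-2.8480, 2.5312, 1.1862]  x^+=[0.1768, 0.5685, 1.9403]  P^+=[0.3958 0.0930 0.1489; 0.0930 0.2036 0.0823; 0.1489 0.0823 0.2821]
step 4: x^-=[0.5571, 1.0361, 1.7075]  P^-=[1.0192 0.1116 0.3211; 0.1116 0.3782 0.0965; 0.3211 0.0965 0.4974]  S=[1.4074 -0.1397 -0.1357; -0.1397 0.7079 -0.0266; -0.1357 -0.0266 0.8882]  K=[0.6609 -0.0723 0.1456; 0.1009 0.5039 0.0511; 0.1676 -0.0063 0.4773]  nu=[2.8298, -4.1301, -2.4380]  x^+=[2.3710, -0.8842, 1.0442]  P^+=[0.3941 0.0908 0.1460; 0.0908 0.1988 0.0790; 0.1460 0.0790 0.2767]

P_post[2,1] = 0.0790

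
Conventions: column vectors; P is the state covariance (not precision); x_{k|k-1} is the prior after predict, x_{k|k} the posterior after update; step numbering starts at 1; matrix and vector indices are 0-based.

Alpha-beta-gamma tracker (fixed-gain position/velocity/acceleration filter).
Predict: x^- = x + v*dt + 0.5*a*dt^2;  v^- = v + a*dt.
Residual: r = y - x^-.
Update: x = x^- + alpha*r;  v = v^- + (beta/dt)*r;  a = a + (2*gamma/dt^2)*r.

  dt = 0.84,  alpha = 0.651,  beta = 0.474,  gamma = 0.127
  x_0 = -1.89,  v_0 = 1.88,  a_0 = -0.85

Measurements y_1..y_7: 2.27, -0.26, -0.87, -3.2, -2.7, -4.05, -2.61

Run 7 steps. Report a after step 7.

a_post = 1.9211

step 1: x_pred=-0.6107  r=2.8807  x^+=1.2646  v^+=2.7915  a^+=0.1870
step 2: x_pred=3.6755  r=-3.9355  x^+=1.1135  v^+=0.7278  a^+=-1.2297
step 3: x_pred=1.2910  r=-2.1610  x^+=-0.1158  v^+=-1.5245  a^+=-2.0076
step 4: x_pred=-2.1047  r=-1.0953  x^+=-2.8177  v^+=-3.8290  a^+=-2.4019
step 5: x_pred=-6.8815  r=4.1815  x^+=-4.1593  v^+=-3.4871  a^+=-0.8967
step 6: x_pred=-7.4048  r=3.3548  x^+=-5.2208  v^+=-2.3472  a^+=0.3110
step 7: x_pred=-7.0827  r=4.4727  x^+=-4.1710  v^+=0.4380  a^+=1.9211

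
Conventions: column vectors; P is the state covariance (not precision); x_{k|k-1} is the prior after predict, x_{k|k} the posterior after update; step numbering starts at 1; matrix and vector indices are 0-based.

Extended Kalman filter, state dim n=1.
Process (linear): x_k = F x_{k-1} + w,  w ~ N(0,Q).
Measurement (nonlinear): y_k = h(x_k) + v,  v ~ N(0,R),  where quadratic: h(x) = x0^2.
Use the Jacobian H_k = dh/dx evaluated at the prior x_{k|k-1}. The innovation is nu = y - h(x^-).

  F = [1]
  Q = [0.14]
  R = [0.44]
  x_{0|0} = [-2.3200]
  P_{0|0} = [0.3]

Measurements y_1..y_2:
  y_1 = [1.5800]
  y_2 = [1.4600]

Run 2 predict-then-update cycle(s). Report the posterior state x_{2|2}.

x_post = [-1.3097]

step 1: x^-=[-2.3200]  P^-=[0.4400]  H_jac=[-4.6400]  S=[9.9130]  K=[-0.2060]  nu=[-3.8024]  x^+=[-1.5369]  P^+=[0.0195]
step 2: x^-=[-1.5369]  P^-=[0.1595]  H_jac=[-3.0738]  S=[1.9473]  K=[-0.2518]  nu=[-0.9020]  x^+=[-1.3097]  P^+=[0.0360]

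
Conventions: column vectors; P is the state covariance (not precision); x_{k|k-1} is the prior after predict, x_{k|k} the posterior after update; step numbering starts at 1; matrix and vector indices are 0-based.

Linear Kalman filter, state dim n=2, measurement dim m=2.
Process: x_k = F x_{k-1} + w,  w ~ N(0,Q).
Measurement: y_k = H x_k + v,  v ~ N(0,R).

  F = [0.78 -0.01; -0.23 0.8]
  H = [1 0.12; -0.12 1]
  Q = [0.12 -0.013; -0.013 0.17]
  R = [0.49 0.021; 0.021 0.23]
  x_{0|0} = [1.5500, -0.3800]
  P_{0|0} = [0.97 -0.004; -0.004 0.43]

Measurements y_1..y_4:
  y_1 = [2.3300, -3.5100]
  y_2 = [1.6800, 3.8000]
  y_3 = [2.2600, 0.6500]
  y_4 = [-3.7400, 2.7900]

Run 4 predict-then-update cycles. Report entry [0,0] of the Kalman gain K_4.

K[0,0] = 0.2915

step 1: x^-=[1.2128, -0.6605]  P^-=[0.7103 -0.1930; -0.1930 0.4980]  S=[1.1611 -0.1947; -0.1947 0.7845]  K=[0.5554 -0.2168; -0.0035 0.6634]  nu=[1.1965, -2.7040]  x^+=[2.4635, -2.4585]  P^+=[0.2683 -0.0060; -0.0060 0.1518]
step 2: x^-=[1.9461, -2.5334]  P^-=[0.2834 -0.0661; -0.0661 0.2835]  S=[0.7616 -0.0441; -0.0441 0.5335]  K=[0.3525 -0.1585; -0.0105 0.5455]  nu=[0.0379, 6.5670]  x^+=[0.9187, 1.0484]  P^+=[0.1704 -0.0086; -0.0086 0.1242]
step 3: x^-=[0.7061, 0.6274]  P^-=[0.2238 -0.0500; -0.0500 0.2617]  S=[0.7056 -0.0237; -0.0237 0.5069]  K=[0.3041 -0.1373; -0.0086 0.5277]  nu=[1.4786, 0.1073]  x^+=[1.1410, 0.6714]  P^+=[0.1470 -0.0076; -0.0076 0.1203]
step 4: x^-=[0.8833, 0.2747]  P^-=[0.2096 -0.0451; -0.0451 0.2575]  S=[0.6925 -0.0177; -0.0177 0.5014]  K=[0.2915 -0.1298; -0.0071 0.5242]  nu=[-4.6562, 2.6213]  x^+=[-0.8144, 1.6817]  P^+=[0.1409 -0.0068; -0.0068 0.1196]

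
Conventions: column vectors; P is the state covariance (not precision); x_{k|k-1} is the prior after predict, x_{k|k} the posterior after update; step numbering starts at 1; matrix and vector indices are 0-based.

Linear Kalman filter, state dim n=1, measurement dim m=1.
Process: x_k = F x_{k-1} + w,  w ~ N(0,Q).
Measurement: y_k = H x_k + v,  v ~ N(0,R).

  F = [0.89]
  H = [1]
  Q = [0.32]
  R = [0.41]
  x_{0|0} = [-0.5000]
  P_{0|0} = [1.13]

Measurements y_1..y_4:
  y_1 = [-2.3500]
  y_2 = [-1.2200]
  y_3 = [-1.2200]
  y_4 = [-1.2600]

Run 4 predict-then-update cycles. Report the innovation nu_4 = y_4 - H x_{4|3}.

innov = [-0.1614]

step 1: x^-=[-0.4450]  P^-=[1.2151]  S=[1.6251]  K=[0.7477]  nu=[-1.9050]  x^+=[-1.8694]  P^+=[0.3066]
step 2: x^-=[-1.6637]  P^-=[0.5628]  S=[0.9728]  K=[0.5785]  nu=[0.4437]  x^+=[-1.4070]  P^+=[0.2372]
step 3: x^-=[-1.2522]  P^-=[0.5079]  S=[0.9179]  K=[0.5533]  nu=[0.0322]  x^+=[-1.2344]  P^+=[0.2269]
step 4: x^-=[-1.0986]  P^-=[0.4997]  S=[0.9097]  K=[0.5493]  nu=[-0.1614]  x^+=[-1.1873]  P^+=[0.2252]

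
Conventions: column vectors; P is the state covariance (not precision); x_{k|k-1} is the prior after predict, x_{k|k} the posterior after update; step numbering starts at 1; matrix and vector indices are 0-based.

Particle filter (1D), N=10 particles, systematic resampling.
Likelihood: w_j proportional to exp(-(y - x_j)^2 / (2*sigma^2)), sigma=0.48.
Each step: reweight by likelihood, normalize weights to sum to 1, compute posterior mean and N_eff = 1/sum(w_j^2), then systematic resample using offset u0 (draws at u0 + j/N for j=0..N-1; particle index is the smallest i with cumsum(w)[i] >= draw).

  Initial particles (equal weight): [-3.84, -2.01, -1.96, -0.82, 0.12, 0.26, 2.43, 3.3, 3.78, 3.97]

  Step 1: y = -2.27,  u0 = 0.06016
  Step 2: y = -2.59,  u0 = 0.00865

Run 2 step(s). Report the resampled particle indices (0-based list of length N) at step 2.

step 1: w=[0.0028, 0.5108, 0.4802, 0.0062, 0.0000, 0.0000, 0.0000, 0.0000, 0.0000, 0.0000]  mean=-1.9838  Neff=2.0343  idx=[1, 1, 1, 1, 1, 2, 2, 2, 2, 2]
step 2: w=[0.1066, 0.1066, 0.1066, 0.1066, 0.1066, 0.0934, 0.0934, 0.0934, 0.0934, 0.0934]  mean=-1.9866  Neff=9.9572  idx=[0, 1, 1, 2, 3, 4, 5, 6, 7, 9]

resampled_idx = [0, 1, 1, 2, 3, 4, 5, 6, 7, 9]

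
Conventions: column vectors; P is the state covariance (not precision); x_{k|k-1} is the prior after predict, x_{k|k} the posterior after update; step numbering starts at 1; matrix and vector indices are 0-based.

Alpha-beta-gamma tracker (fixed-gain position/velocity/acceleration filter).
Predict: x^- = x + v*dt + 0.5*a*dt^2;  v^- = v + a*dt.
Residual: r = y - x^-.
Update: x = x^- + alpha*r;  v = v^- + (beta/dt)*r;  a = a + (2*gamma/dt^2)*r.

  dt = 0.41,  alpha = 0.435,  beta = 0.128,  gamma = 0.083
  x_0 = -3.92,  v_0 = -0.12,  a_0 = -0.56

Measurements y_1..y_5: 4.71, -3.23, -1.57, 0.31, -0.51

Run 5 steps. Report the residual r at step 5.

resid = -3.5055

step 1: x_pred=-4.0163  r=8.7263  x^+=-0.2203  v^+=2.3747  a^+=8.0573
step 2: x_pred=1.4305  r=-4.6605  x^+=-0.5968  v^+=4.2232  a^+=3.4550
step 3: x_pred=1.4251  r=-2.9951  x^+=0.1222  v^+=4.7047  a^+=0.4973
step 4: x_pred=2.0929  r=-1.7829  x^+=1.3174  v^+=4.3520  a^+=-1.2633
step 5: x_pred=2.9955  r=-3.5055  x^+=1.4706  v^+=2.7396  a^+=-4.7250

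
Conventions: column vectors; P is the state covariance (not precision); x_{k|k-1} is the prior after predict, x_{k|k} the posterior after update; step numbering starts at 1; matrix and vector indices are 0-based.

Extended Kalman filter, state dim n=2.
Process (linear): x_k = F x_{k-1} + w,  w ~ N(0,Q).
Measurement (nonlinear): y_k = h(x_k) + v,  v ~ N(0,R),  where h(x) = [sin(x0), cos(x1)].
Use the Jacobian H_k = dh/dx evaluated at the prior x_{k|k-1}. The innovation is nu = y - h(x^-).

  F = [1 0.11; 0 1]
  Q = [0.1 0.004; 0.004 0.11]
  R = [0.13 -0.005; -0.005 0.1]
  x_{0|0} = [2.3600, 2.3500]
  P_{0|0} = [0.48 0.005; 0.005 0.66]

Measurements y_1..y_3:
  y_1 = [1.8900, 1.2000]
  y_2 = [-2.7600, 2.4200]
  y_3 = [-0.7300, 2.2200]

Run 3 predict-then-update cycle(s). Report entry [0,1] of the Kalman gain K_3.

K[0,1] = 0.0578

step 1: x^-=[2.6185, 2.3500]  P^-=[0.5891 0.0816; 0.0816 0.7700]  H_jac=[-0.8663 0.0000; 0.0000 -0.7115]  S=[0.5721 0.0453; 0.0453 0.4898]  K=[-0.8892 -0.0363; -0.0353 -1.1153]  nu=[1.3904, 1.9027]  x^+=[1.3131, 0.1789]  P^+=[0.1332 -0.0011; -0.0011 0.1565]
step 2: x^-=[1.3328, 0.1789]  P^-=[0.2349 0.0201; 0.0201 0.2665]  H_jac=[0.2358 0.0000; 0.0000 -0.1779]  S=[0.1431 -0.0058; -0.0058 0.1084]  K=[0.3866 -0.0121; 0.0153 -0.4365]  nu=[-3.7318, 1.4360]  x^+=[-0.1274, -0.5048]  P^+=[0.2134 0.0177; 0.0177 0.2457]
step 3: x^-=[-0.1830, -0.5048]  P^-=[0.3203 0.0487; 0.0487 0.3557]  H_jac=[0.9833 0.0000; 0.0000 0.4837]  S=[0.4397 0.0182; 0.0182 0.1832]  K=[0.7139 0.0578; 0.0704 0.9321]  nu=[-0.5481, 1.3447]  x^+=[-0.4965, 0.7100]  P^+=[0.0941 0.0046; 0.0046 0.1920]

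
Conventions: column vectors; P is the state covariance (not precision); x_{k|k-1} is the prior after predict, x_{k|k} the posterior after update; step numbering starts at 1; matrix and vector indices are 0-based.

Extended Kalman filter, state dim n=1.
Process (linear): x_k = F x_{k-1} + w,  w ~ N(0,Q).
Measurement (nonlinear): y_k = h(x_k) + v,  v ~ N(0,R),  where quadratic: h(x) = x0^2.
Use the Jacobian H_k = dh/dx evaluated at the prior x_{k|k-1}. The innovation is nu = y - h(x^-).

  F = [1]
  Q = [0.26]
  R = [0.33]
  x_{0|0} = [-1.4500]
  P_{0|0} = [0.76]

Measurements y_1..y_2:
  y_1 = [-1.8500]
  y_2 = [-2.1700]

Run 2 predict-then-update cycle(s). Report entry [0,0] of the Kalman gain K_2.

K[0,0] = -0.2324

step 1: x^-=[-1.4500]  P^-=[1.0200]  H_jac=[-2.9000]  S=[8.9082]  K=[-0.3321]  nu=[-3.9525]  x^+=[-0.1376]  P^+=[0.0378]
step 2: x^-=[-0.1376]  P^-=[0.2978]  H_jac=[-0.2751]  S=[0.3525]  K=[-0.2324]  nu=[-2.1889]  x^+=[0.3711]  P^+=[0.2787]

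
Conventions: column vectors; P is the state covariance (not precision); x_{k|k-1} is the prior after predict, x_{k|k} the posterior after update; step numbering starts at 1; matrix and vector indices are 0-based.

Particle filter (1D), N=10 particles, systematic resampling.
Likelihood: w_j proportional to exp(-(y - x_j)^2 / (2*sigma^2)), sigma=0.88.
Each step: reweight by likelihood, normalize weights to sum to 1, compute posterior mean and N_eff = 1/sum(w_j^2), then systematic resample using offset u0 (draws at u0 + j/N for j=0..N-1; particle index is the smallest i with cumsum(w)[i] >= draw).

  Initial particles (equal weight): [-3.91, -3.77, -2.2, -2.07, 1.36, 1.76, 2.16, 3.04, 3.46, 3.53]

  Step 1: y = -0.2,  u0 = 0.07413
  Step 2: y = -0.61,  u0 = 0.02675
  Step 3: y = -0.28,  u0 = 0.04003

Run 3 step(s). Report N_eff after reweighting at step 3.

step 1: w=[0.0003, 0.0005, 0.1509, 0.2088, 0.4148, 0.1671, 0.0548, 0.0023, 0.0003, 0.0003]  mean=0.2184  Neff=3.7128  idx=[2, 3, 3, 4, 4, 4, 4, 4, 5, 6]
step 2: w=[0.1711, 0.2211, 0.2211, 0.0715, 0.0715, 0.0715, 0.0715, 0.0715, 0.0233, 0.0062]  mean=-0.7515  Neff=6.5301  idx=[0, 0, 1, 1, 2, 2, 3, 4, 5, 7]
step 3: w=[0.0663, 0.0663, 0.0906, 0.0906, 0.0906, 0.0906, 0.1263, 0.1263, 0.1263, 0.1263]  mean=-0.3550  Neff=9.4894  idx=[0, 2, 3, 4, 5, 6, 7, 7, 8, 9]

N_eff = 9.4894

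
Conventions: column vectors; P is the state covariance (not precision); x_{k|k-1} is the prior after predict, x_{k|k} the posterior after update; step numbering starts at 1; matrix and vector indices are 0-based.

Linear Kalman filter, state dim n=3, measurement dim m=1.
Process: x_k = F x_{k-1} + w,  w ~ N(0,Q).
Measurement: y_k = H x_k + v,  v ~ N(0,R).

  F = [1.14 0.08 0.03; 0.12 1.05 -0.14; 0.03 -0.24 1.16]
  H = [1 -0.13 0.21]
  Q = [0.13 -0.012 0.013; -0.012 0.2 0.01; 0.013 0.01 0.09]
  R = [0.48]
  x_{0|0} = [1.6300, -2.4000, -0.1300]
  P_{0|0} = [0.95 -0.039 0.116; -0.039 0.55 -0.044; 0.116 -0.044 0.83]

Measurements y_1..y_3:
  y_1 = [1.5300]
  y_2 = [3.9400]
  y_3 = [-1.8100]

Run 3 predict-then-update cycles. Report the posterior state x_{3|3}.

x_post = [0.2217, -2.2103, 0.9651]

step 1: x^-=[1.6623, -2.3062, 0.4741]  P^-=[1.3695 0.0946 0.2241; 0.0946 0.8355 -0.2995; 0.2241 -0.2995 1.2725]  S=[2.0056]  K=[0.7002; -0.0383; 0.2644]  nu=[-0.5317]  x^+=[1.2900, -2.2858, 0.3335]  P^+=[0.3863 0.1485 -0.1472; 0.1485 0.8326 -0.2792; -0.1472 -0.2792 1.1323]
step 2: x^-=[1.2978, -2.2920, 0.9742]  P^-=[0.6540 0.3024 -0.2093; 0.3024 1.2701 -0.7512; -0.2093 -0.7512 1.8050]  S=[1.1096]  K=[0.5144; -0.0184; 0.2410]  nu=[2.1397]  x^+=[2.3984, -2.3314, 1.4899]  P^+=[0.3604 0.3129 -0.3468; 0.3129 1.2697 -0.7462; -0.3468 -0.7462 1.7405]
step 3: x^-=[2.5924, -2.3687, 2.3598]  P^-=[0.6379 0.5532 -0.5462; 0.5532 1.9491 -1.5713; -0.5462 -1.5713 2.8924]  S=[0.9909]  K=[0.4554; -0.0304; 0.2679]  nu=[-5.2059]  x^+=[0.2217, -2.2103, 0.9651]  P^+=[0.4324 0.5669 -0.6671; 0.5669 1.9482 -1.5632; -0.6671 -1.5632 2.8213]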